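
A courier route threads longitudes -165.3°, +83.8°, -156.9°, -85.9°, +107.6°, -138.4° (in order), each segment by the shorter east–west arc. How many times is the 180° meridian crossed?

Leg 1: -165.3° → +83.8°, shortest Δλ = -110.9° (west) — crosses 180°.
Leg 2: +83.8° → -156.9°, shortest Δλ = 119.3° (east) — crosses 180°.
Leg 3: -156.9° → -85.9°, shortest Δλ = 71.0° (east) — does not cross 180°.
Leg 4: -85.9° → +107.6°, shortest Δλ = -166.5° (west) — crosses 180°.
Leg 5: +107.6° → -138.4°, shortest Δλ = 114.0° (east) — crosses 180°.
Total crossings: 4.

4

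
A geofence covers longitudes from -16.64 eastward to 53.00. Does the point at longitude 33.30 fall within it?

Yes

Band width going east from -16.64° to +53.00°: ((53.00 − -16.64) mod 360) = 69.64°.
Offset of +33.30° east of the west edge: ((33.30 − -16.64) mod 360) = 49.94°.
49.94° ≤ 69.64° ⇒ inside.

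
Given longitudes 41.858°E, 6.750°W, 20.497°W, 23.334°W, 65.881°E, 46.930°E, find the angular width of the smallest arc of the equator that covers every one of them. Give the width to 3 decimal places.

89.215°

Sort the longitudes: -23.334°, -20.497°, -6.750°, +41.858°, +46.930°, +65.881°.
Eastward gaps between consecutive values (wrapping around): 2.837°, 13.747°, 48.608°, 5.072°, 18.951°, 270.785°.
Largest gap = 270.785° ⇒ minimal covering band is its complement: 360° − 270.785° = 89.215°.
Band runs from -23.334° eastward to +65.881°.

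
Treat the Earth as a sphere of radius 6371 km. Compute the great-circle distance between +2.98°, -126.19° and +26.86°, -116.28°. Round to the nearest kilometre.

Δλ = -116.28 − -126.19 = 9.91°.
Δφ = 26.86 − 2.98 = 23.88°.
a = sin²(Δφ/2) + cos φ₁ · cos φ₂ · sin²(Δλ/2) = 0.049449.
c = 2·atan2(√a, √(1−a)) = 0.44849 rad → d = 6371·c ≈ 2857.34 km.

2857 km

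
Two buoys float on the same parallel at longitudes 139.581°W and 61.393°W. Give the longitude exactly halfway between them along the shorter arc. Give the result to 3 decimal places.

100.487°W

Signed shortest Δλ from -139.581° to -61.393° is +78.188°.
Midpoint longitude = -139.581° + (+78.188°)/2 = -139.581° + 39.094° = -100.487°.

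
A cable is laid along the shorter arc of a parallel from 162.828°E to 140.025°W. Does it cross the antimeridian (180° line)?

Yes

Naïve |-140.025 − 162.828| = 302.853° > 180°, so the shorter arc goes the other way round — across 180°.
Signed shortest Δλ = ((-140.025 − 162.828 + 180) mod 360) − 180 = 57.147°.
Going east by 57.147° from +162.828° passes through 180° before reaching -140.025°.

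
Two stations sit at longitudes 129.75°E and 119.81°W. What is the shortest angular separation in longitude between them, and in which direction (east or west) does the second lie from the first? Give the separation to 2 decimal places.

Raw difference: -119.81 − 129.75 = -249.56°.
Normalise into (−180°, 180°]: -249.56° + 360° = 110.44°.
Positive ⇒ the second point lies to the east; separation 110.44°.

110.44° east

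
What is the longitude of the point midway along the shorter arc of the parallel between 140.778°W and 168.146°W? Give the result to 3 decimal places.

Signed shortest Δλ from -140.778° to -168.146° is -27.368°.
Midpoint longitude = -140.778° + (-27.368°)/2 = -140.778° − 13.684° = -154.462°.

154.462°W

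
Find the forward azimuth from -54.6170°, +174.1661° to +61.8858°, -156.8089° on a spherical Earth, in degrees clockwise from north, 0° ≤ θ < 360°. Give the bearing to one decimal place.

Δλ = -156.8089 − 174.1661 = -330.9750°; wrapped into (−180°, 180°]: 29.0250°.
θ = atan2( sin Δλ · cos φ₂ , cos φ₁ · sin φ₂ − sin φ₁ · cos φ₂ · cos Δλ )
  = atan2(0.22864, 0.84666) = 15.112° → normalised to [0°, 360°): 15.112°.

15.1°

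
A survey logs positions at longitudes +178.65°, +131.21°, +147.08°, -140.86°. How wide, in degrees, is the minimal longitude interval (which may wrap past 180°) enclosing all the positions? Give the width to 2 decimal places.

87.93°

Sort the longitudes: -140.86°, +131.21°, +147.08°, +178.65°.
Eastward gaps between consecutive values (wrapping around): 272.07°, 15.87°, 31.57°, 40.49°.
Largest gap = 272.07° ⇒ minimal covering band is its complement: 360° − 272.07° = 87.93°.
Band runs from +131.21° eastward to -140.86°, crossing the antimeridian.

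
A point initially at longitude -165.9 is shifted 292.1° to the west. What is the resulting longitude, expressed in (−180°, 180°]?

Start at -165.9°; shift −292.1° → -458.0°.
-458.0° lies outside (−180°, 180°]; add 360° → -98.0°.

-98.0°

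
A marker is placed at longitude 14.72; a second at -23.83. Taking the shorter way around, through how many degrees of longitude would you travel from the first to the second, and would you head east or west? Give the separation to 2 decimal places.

38.55° west

Raw difference: -23.83 − 14.72 = -38.55°.
Normalise into (−180°, 180°]: -38.55° stays -38.55°.
Negative ⇒ the second point lies to the west; separation 38.55°.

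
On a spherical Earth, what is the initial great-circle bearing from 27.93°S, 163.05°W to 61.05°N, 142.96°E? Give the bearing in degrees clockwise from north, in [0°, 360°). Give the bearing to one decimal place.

336.6°

Δλ = 142.96 − -163.05 = 306.01°; wrapped into (−180°, 180°]: -53.99°.
θ = atan2( sin Δλ · cos φ₂ , cos φ₁ · sin φ₂ − sin φ₁ · cos φ₂ · cos Δλ )
  = atan2(-0.39155, 0.90641) = -23.363° → normalised to [0°, 360°): 336.637°.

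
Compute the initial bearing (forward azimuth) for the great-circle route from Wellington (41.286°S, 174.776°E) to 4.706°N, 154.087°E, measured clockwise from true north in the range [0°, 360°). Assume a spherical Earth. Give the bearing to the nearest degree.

333°

Δλ = 154.087 − 174.776 = -20.689°.
θ = atan2( sin Δλ · cos φ₂ , cos φ₁ · sin φ₂ − sin φ₁ · cos φ₂ · cos Δλ )
  = atan2(-0.35210, 0.67684) = -27.484° → normalised to [0°, 360°): 332.516°.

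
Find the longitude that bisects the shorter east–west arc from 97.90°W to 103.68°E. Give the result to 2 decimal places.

177.11°W

Signed shortest Δλ from -97.90° to +103.68° is -158.42°.
Midpoint longitude = -97.90° + (-158.42°)/2 = -97.90° − 79.21° = -177.11°.
(The naïve average (-97.90 + +103.68)/2 = 2.89° is on the wrong side of the globe.)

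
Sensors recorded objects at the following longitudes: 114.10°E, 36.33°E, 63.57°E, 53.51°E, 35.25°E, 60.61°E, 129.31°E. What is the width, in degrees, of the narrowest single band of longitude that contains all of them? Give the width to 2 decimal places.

Sort the longitudes: +35.25°, +36.33°, +53.51°, +60.61°, +63.57°, +114.10°, +129.31°.
Eastward gaps between consecutive values (wrapping around): 1.08°, 17.18°, 7.10°, 2.96°, 50.53°, 15.21°, 265.94°.
Largest gap = 265.94° ⇒ minimal covering band is its complement: 360° − 265.94° = 94.06°.
Band runs from +35.25° eastward to +129.31°.

94.06°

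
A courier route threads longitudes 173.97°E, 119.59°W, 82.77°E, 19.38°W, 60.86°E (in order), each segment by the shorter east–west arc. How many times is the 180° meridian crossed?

2

Leg 1: +173.97° → -119.59°, shortest Δλ = 66.44° (east) — crosses 180°.
Leg 2: -119.59° → +82.77°, shortest Δλ = -157.64° (west) — crosses 180°.
Leg 3: +82.77° → -19.38°, shortest Δλ = -102.15° (west) — does not cross 180°.
Leg 4: -19.38° → +60.86°, shortest Δλ = 80.24° (east) — does not cross 180°.
Total crossings: 2.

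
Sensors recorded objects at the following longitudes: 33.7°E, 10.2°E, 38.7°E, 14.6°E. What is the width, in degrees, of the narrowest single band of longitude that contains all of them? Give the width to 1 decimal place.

Sort the longitudes: +10.2°, +14.6°, +33.7°, +38.7°.
Eastward gaps between consecutive values (wrapping around): 4.4°, 19.1°, 5.0°, 331.5°.
Largest gap = 331.5° ⇒ minimal covering band is its complement: 360° − 331.5° = 28.5°.
Band runs from +10.2° eastward to +38.7°.

28.5°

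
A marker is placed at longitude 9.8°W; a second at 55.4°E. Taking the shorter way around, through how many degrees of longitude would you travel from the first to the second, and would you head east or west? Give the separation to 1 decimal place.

Raw difference: 55.4 − -9.8 = 65.2°.
Normalise into (−180°, 180°]: 65.2° stays 65.2°.
Positive ⇒ the second point lies to the east; separation 65.2°.

65.2° east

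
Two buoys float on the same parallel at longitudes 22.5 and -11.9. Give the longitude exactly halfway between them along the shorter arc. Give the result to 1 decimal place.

Signed shortest Δλ from +22.5° to -11.9° is -34.4°.
Midpoint longitude = +22.5° + (-34.4°)/2 = +22.5° − 17.2° = +5.3°.

+5.3°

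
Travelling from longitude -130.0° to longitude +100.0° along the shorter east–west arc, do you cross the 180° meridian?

Yes

Naïve |100.0 − -130.0| = 230.0° > 180°, so the shorter arc goes the other way round — across 180°.
Signed shortest Δλ = ((100.0 − -130.0 + 180) mod 360) − 180 = -130.0°.
Going west by 130.0° from -130.0° passes through 180° before reaching +100.0°.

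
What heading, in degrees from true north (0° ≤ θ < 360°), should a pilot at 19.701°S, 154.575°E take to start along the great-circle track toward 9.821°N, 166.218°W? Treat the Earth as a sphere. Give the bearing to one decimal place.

56.1°

Δλ = -166.218 − 154.575 = -320.793°; wrapped into (−180°, 180°]: 39.207°.
θ = atan2( sin Δλ · cos φ₂ , cos φ₁ · sin φ₂ − sin φ₁ · cos φ₂ · cos Δλ )
  = atan2(0.62286, 0.41798) = 56.136° → normalised to [0°, 360°): 56.136°.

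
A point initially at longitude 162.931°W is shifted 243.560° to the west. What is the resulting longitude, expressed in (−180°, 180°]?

Start at -162.931°; shift −243.560° → -406.491°.
-406.491° lies outside (−180°, 180°]; add 360° → -46.491°.

46.491°W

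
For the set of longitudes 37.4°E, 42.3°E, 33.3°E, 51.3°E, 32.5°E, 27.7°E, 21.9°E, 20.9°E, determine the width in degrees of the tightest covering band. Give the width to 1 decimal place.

30.4°

Sort the longitudes: +20.9°, +21.9°, +27.7°, +32.5°, +33.3°, +37.4°, +42.3°, +51.3°.
Eastward gaps between consecutive values (wrapping around): 1.0°, 5.8°, 4.8°, 0.8°, 4.1°, 4.9°, 9.0°, 329.6°.
Largest gap = 329.6° ⇒ minimal covering band is its complement: 360° − 329.6° = 30.4°.
Band runs from +20.9° eastward to +51.3°.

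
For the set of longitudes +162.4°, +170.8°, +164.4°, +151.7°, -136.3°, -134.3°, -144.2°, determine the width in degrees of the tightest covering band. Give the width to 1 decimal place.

Sort the longitudes: -144.2°, -136.3°, -134.3°, +151.7°, +162.4°, +164.4°, +170.8°.
Eastward gaps between consecutive values (wrapping around): 7.9°, 2.0°, 286.0°, 10.7°, 2.0°, 6.4°, 45.0°.
Largest gap = 286.0° ⇒ minimal covering band is its complement: 360° − 286.0° = 74.0°.
Band runs from +151.7° eastward to -134.3°, crossing the antimeridian.

74.0°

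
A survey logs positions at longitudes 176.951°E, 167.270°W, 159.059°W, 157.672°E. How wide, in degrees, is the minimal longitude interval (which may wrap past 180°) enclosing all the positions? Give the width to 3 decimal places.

43.269°

Sort the longitudes: -167.270°, -159.059°, +157.672°, +176.951°.
Eastward gaps between consecutive values (wrapping around): 8.211°, 316.731°, 19.279°, 15.779°.
Largest gap = 316.731° ⇒ minimal covering band is its complement: 360° − 316.731° = 43.269°.
Band runs from +157.672° eastward to -159.059°, crossing the antimeridian.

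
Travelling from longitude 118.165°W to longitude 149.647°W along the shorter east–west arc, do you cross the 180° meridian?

No

Signed shortest Δλ = ((-149.647 − -118.165 + 180) mod 360) − 180 = -31.482°.
Going west by 31.482° from -118.165° reaches -149.647° without touching 180°.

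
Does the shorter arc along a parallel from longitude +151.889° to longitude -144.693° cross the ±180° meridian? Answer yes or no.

Naïve |-144.693 − 151.889| = 296.582° > 180°, so the shorter arc goes the other way round — across 180°.
Signed shortest Δλ = ((-144.693 − 151.889 + 180) mod 360) − 180 = 63.418°.
Going east by 63.418° from +151.889° passes through 180° before reaching -144.693°.

Yes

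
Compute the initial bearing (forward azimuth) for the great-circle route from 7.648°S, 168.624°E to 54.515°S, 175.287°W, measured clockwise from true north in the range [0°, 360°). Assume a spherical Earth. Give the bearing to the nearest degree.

Δλ = -175.287 − 168.624 = -343.911°; wrapped into (−180°, 180°]: 16.089°.
θ = atan2( sin Δλ · cos φ₂ , cos φ₁ · sin φ₂ − sin φ₁ · cos φ₂ · cos Δλ )
  = atan2(0.16087, -0.73279) = 167.618° → normalised to [0°, 360°): 167.618°.

168°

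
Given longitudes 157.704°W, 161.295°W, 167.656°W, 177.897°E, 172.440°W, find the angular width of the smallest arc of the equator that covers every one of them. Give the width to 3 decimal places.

Sort the longitudes: -172.440°, -167.656°, -161.295°, -157.704°, +177.897°.
Eastward gaps between consecutive values (wrapping around): 4.784°, 6.361°, 3.591°, 335.601°, 9.663°.
Largest gap = 335.601° ⇒ minimal covering band is its complement: 360° − 335.601° = 24.399°.
Band runs from +177.897° eastward to -157.704°, crossing the antimeridian.

24.399°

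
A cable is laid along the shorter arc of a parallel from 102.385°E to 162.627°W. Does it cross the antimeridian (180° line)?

Naïve |-162.627 − 102.385| = 265.012° > 180°, so the shorter arc goes the other way round — across 180°.
Signed shortest Δλ = ((-162.627 − 102.385 + 180) mod 360) − 180 = 94.988°.
Going east by 94.988° from +102.385° passes through 180° before reaching -162.627°.

Yes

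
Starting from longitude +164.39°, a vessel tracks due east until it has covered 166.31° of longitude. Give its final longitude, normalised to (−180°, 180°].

Start at +164.39°; shift +166.31° → +330.70°.
+330.70° lies outside (−180°, 180°]; subtract 360° → -29.30°.

-29.30°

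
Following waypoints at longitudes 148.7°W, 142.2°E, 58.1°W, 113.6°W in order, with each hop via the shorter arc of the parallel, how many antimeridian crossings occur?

Leg 1: -148.7° → +142.2°, shortest Δλ = -69.1° (west) — crosses 180°.
Leg 2: +142.2° → -58.1°, shortest Δλ = 159.7° (east) — crosses 180°.
Leg 3: -58.1° → -113.6°, shortest Δλ = -55.5° (west) — does not cross 180°.
Total crossings: 2.

2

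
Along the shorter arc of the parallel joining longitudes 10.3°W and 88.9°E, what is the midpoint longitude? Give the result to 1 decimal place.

39.3°E

Signed shortest Δλ from -10.3° to +88.9° is +99.2°.
Midpoint longitude = -10.3° + (+99.2°)/2 = -10.3° + 49.6° = +39.3°.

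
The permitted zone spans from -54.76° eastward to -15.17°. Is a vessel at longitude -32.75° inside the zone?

Yes

Band width going east from -54.76° to -15.17°: ((-15.17 − -54.76) mod 360) = 39.59°.
Offset of -32.75° east of the west edge: ((-32.75 − -54.76) mod 360) = 22.01°.
22.01° ≤ 39.59° ⇒ inside.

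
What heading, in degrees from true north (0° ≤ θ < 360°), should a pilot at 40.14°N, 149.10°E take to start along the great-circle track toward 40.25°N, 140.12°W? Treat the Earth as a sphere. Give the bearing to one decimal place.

65.3°

Δλ = -140.12 − 149.10 = -289.22°; wrapped into (−180°, 180°]: 70.78°.
θ = atan2( sin Δλ · cos φ₂ , cos φ₁ · sin φ₂ − sin φ₁ · cos φ₂ · cos Δλ )
  = atan2(0.72069, 0.33197) = 65.268° → normalised to [0°, 360°): 65.268°.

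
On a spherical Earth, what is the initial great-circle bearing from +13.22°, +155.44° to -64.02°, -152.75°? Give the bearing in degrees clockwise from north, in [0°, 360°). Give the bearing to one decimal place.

Δλ = -152.75 − 155.44 = -308.19°; wrapped into (−180°, 180°]: 51.81°.
θ = atan2( sin Δλ · cos φ₂ , cos φ₁ · sin φ₂ − sin φ₁ · cos φ₂ · cos Δλ )
  = atan2(0.34430, -0.93706) = 159.826° → normalised to [0°, 360°): 159.826°.

159.8°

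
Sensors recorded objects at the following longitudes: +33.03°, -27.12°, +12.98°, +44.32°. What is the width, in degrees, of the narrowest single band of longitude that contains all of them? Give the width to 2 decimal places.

71.44°

Sort the longitudes: -27.12°, +12.98°, +33.03°, +44.32°.
Eastward gaps between consecutive values (wrapping around): 40.10°, 20.05°, 11.29°, 288.56°.
Largest gap = 288.56° ⇒ minimal covering band is its complement: 360° − 288.56° = 71.44°.
Band runs from -27.12° eastward to +44.32°.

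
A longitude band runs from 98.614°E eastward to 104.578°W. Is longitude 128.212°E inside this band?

Band width going east from +98.614° to -104.578°: ((-104.578 − 98.614) mod 360) = 156.808°.
Offset of +128.212° east of the west edge: ((128.212 − 98.614) mod 360) = 29.598°.
29.598° ≤ 156.808° ⇒ inside.

Yes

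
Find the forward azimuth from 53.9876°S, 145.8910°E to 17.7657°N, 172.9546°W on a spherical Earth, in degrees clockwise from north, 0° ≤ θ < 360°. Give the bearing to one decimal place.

Δλ = -172.9546 − 145.8910 = -318.8456°; wrapped into (−180°, 180°]: 41.1544°.
θ = atan2( sin Δλ · cos φ₂ , cos φ₁ · sin φ₂ − sin φ₁ · cos φ₂ · cos Δλ )
  = atan2(0.62671, 0.75940) = 39.532° → normalised to [0°, 360°): 39.532°.

39.5°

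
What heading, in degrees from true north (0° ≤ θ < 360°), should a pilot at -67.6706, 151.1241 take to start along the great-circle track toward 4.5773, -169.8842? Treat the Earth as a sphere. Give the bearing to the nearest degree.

40°

Δλ = -169.8842 − 151.1241 = -321.0083°; wrapped into (−180°, 180°]: 38.9917°.
θ = atan2( sin Δλ · cos φ₂ , cos φ₁ · sin φ₂ − sin φ₁ · cos φ₂ · cos Δλ )
  = atan2(0.62720, 0.74698) = 40.018° → normalised to [0°, 360°): 40.018°.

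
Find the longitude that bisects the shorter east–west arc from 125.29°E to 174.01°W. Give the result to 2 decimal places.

Signed shortest Δλ from +125.29° to -174.01° is +60.70°.
Midpoint longitude = +125.29° + (+60.70°)/2 = +125.29° + 30.35° = +155.64°.
(The naïve average (+125.29 + -174.01)/2 = -24.36° is on the wrong side of the globe.)

155.64°E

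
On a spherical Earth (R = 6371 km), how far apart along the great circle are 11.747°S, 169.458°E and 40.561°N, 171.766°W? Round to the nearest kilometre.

6129 km

Δλ = -171.766 − 169.458 = -341.224°; wrapped into (−180°, 180°]: 18.776°.
Δφ = 40.561 − -11.747 = 52.308°.
a = sin²(Δφ/2) + cos φ₁ · cos φ₂ · sin²(Δλ/2) = 0.214083.
c = 2·atan2(√a, √(1−a)) = 0.96206 rad → d = 6371·c ≈ 6129.26 km.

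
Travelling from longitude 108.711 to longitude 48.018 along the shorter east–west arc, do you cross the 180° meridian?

Signed shortest Δλ = ((48.018 − 108.711 + 180) mod 360) − 180 = -60.693°.
Going west by 60.693° from +108.711° reaches +48.018° without touching 180°.

No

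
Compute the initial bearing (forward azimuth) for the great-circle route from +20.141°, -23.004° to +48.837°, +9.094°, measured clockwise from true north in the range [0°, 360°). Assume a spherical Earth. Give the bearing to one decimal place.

Δλ = 9.094 − -23.004 = 32.098°.
θ = atan2( sin Δλ · cos φ₂ , cos φ₁ · sin φ₂ − sin φ₁ · cos φ₂ · cos Δλ )
  = atan2(0.34975, 0.51481) = 34.191° → normalised to [0°, 360°): 34.191°.

34.2°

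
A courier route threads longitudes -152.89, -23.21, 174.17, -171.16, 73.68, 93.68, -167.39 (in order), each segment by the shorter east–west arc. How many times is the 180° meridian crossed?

Leg 1: -152.89° → -23.21°, shortest Δλ = 129.68° (east) — does not cross 180°.
Leg 2: -23.21° → +174.17°, shortest Δλ = -162.62° (west) — crosses 180°.
Leg 3: +174.17° → -171.16°, shortest Δλ = 14.67° (east) — crosses 180°.
Leg 4: -171.16° → +73.68°, shortest Δλ = -115.16° (west) — crosses 180°.
Leg 5: +73.68° → +93.68°, shortest Δλ = 20.0° (east) — does not cross 180°.
Leg 6: +93.68° → -167.39°, shortest Δλ = 98.93° (east) — crosses 180°.
Total crossings: 4.

4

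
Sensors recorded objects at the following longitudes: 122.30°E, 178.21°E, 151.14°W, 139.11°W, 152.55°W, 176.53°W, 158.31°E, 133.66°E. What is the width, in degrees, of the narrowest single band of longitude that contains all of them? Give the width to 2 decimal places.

98.59°

Sort the longitudes: -176.53°, -152.55°, -151.14°, -139.11°, +122.30°, +133.66°, +158.31°, +178.21°.
Eastward gaps between consecutive values (wrapping around): 23.98°, 1.41°, 12.03°, 261.41°, 11.36°, 24.65°, 19.90°, 5.26°.
Largest gap = 261.41° ⇒ minimal covering band is its complement: 360° − 261.41° = 98.59°.
Band runs from +122.30° eastward to -139.11°, crossing the antimeridian.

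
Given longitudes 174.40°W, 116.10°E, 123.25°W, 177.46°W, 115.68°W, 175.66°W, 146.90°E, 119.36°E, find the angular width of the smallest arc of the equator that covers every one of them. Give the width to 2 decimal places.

Sort the longitudes: -177.46°, -175.66°, -174.40°, -123.25°, -115.68°, +116.10°, +119.36°, +146.90°.
Eastward gaps between consecutive values (wrapping around): 1.80°, 1.26°, 51.15°, 7.57°, 231.78°, 3.26°, 27.54°, 35.64°.
Largest gap = 231.78° ⇒ minimal covering band is its complement: 360° − 231.78° = 128.22°.
Band runs from +116.10° eastward to -115.68°, crossing the antimeridian.

128.22°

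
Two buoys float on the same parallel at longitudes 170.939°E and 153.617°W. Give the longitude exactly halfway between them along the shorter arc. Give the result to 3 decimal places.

171.339°W

Signed shortest Δλ from +170.939° to -153.617° is +35.444°.
Midpoint longitude = +170.939° + (+35.444°)/2 = +170.939° + 17.722° = +188.661°.
Normalise into (−180°, 180°]: -171.339°.
(The naïve average (+170.939 + -153.617)/2 = 8.661° is on the wrong side of the globe.)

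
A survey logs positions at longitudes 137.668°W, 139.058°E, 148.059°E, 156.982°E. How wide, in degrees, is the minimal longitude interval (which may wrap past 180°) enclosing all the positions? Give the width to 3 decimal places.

Sort the longitudes: -137.668°, +139.058°, +148.059°, +156.982°.
Eastward gaps between consecutive values (wrapping around): 276.726°, 9.001°, 8.923°, 65.350°.
Largest gap = 276.726° ⇒ minimal covering band is its complement: 360° − 276.726° = 83.274°.
Band runs from +139.058° eastward to -137.668°, crossing the antimeridian.

83.274°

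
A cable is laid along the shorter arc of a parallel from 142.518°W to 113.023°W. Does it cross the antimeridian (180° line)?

Signed shortest Δλ = ((-113.023 − -142.518 + 180) mod 360) − 180 = 29.495°.
Going east by 29.495° from -142.518° reaches -113.023° without touching 180°.

No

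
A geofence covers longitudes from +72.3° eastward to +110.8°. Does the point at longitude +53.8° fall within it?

Band width going east from +72.3° to +110.8°: ((110.8 − 72.3) mod 360) = 38.5°.
Offset of +53.8° east of the west edge: ((53.8 − 72.3) mod 360) = 341.5°.
341.5° > 38.5° ⇒ outside.

No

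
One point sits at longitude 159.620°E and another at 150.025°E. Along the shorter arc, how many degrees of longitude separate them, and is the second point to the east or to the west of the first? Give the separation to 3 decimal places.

9.595° west

Raw difference: 150.025 − 159.620 = -9.595°.
Normalise into (−180°, 180°]: -9.595° stays -9.595°.
Negative ⇒ the second point lies to the west; separation 9.595°.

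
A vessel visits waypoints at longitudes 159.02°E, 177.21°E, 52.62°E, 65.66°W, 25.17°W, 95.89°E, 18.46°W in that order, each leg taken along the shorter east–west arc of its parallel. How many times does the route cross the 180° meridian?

Leg 1: +159.02° → +177.21°, shortest Δλ = 18.19° (east) — does not cross 180°.
Leg 2: +177.21° → +52.62°, shortest Δλ = -124.59° (west) — does not cross 180°.
Leg 3: +52.62° → -65.66°, shortest Δλ = -118.28° (west) — does not cross 180°.
Leg 4: -65.66° → -25.17°, shortest Δλ = 40.49° (east) — does not cross 180°.
Leg 5: -25.17° → +95.89°, shortest Δλ = 121.06° (east) — does not cross 180°.
Leg 6: +95.89° → -18.46°, shortest Δλ = -114.35° (west) — does not cross 180°.
Total crossings: 0.

0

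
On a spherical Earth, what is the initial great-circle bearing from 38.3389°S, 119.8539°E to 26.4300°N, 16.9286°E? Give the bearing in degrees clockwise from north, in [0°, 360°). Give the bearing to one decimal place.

284.4°

Δλ = 16.9286 − 119.8539 = -102.9253°.
θ = atan2( sin Δλ · cos φ₂ , cos φ₁ · sin φ₂ − sin φ₁ · cos φ₂ · cos Δλ )
  = atan2(-0.87279, 0.22487) = -75.552° → normalised to [0°, 360°): 284.448°.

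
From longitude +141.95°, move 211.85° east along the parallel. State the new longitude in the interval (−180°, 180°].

-6.20°

Start at +141.95°; shift +211.85° → +353.80°.
+353.80° lies outside (−180°, 180°]; subtract 360° → -6.20°.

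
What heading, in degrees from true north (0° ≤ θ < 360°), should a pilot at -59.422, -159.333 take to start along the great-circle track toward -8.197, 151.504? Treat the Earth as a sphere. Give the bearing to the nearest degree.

Δλ = 151.504 − -159.333 = 310.837°; wrapped into (−180°, 180°]: -49.163°.
θ = atan2( sin Δλ · cos φ₂ , cos φ₁ · sin φ₂ − sin φ₁ · cos φ₂ · cos Δλ )
  = atan2(-0.74884, 0.48469) = -57.087° → normalised to [0°, 360°): 302.913°.

303°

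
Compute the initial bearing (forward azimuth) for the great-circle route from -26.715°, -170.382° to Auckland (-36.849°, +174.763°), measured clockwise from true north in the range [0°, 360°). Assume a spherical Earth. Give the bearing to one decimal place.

Δλ = 174.763 − -170.382 = 345.145°; wrapped into (−180°, 180°]: -14.855°.
θ = atan2( sin Δλ · cos φ₂ , cos φ₁ · sin φ₂ − sin φ₁ · cos φ₂ · cos Δλ )
  = atan2(-0.20516, -0.18797) = -132.498° → normalised to [0°, 360°): 227.502°.

227.5°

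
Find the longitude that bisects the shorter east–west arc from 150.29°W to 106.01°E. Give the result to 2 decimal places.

157.86°E

Signed shortest Δλ from -150.29° to +106.01° is -103.70°.
Midpoint longitude = -150.29° + (-103.70°)/2 = -150.29° − 51.85° = -202.14°.
Normalise into (−180°, 180°]: +157.86°.
(The naïve average (-150.29 + +106.01)/2 = -22.14° is on the wrong side of the globe.)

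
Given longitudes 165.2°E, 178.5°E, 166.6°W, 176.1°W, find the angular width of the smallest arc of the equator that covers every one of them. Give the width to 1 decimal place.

Sort the longitudes: -176.1°, -166.6°, +165.2°, +178.5°.
Eastward gaps between consecutive values (wrapping around): 9.5°, 331.8°, 13.3°, 5.4°.
Largest gap = 331.8° ⇒ minimal covering band is its complement: 360° − 331.8° = 28.2°.
Band runs from +165.2° eastward to -166.6°, crossing the antimeridian.

28.2°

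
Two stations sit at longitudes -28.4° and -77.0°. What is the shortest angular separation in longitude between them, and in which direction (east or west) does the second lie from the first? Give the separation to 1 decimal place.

48.6° west

Raw difference: -77.0 − -28.4 = -48.6°.
Normalise into (−180°, 180°]: -48.6° stays -48.6°.
Negative ⇒ the second point lies to the west; separation 48.6°.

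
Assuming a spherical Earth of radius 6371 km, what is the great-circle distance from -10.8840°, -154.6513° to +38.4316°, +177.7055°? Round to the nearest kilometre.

6189 km

Δλ = 177.7055 − -154.6513 = 332.3568°; wrapped into (−180°, 180°]: -27.6432°.
Δφ = 38.4316 − -10.8840 = 49.3156°.
a = sin²(Δφ/2) + cos φ₁ · cos φ₂ · sin²(Δλ/2) = 0.217958.
c = 2·atan2(√a, √(1−a)) = 0.97147 rad → d = 6371·c ≈ 6189.25 km.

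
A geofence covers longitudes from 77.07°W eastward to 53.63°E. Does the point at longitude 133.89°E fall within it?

No

Band width going east from -77.07° to +53.63°: ((53.63 − -77.07) mod 360) = 130.70°.
Offset of +133.89° east of the west edge: ((133.89 − -77.07) mod 360) = 210.96°.
210.96° > 130.70° ⇒ outside.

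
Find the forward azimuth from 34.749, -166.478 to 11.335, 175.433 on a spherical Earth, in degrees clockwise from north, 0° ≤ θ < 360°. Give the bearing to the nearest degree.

Δλ = 175.433 − -166.478 = 341.911°; wrapped into (−180°, 180°]: -18.089°.
θ = atan2( sin Δλ · cos φ₂ , cos φ₁ · sin φ₂ − sin φ₁ · cos φ₂ · cos Δλ )
  = atan2(-0.30444, -0.36975) = -140.533° → normalised to [0°, 360°): 219.467°.

219°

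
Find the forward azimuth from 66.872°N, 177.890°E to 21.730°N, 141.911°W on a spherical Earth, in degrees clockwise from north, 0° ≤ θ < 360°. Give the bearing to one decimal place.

Δλ = -141.911 − 177.890 = -319.801°; wrapped into (−180°, 180°]: 40.199°.
θ = atan2( sin Δλ · cos φ₂ , cos φ₁ · sin φ₂ − sin φ₁ · cos φ₂ · cos Δλ )
  = atan2(0.59958, -0.50708) = 130.222° → normalised to [0°, 360°): 130.222°.

130.2°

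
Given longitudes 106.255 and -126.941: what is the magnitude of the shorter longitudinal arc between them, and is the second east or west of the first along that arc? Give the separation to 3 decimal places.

Raw difference: -126.941 − 106.255 = -233.196°.
Normalise into (−180°, 180°]: -233.196° + 360° = 126.804°.
Positive ⇒ the second point lies to the east; separation 126.804°.

126.804° east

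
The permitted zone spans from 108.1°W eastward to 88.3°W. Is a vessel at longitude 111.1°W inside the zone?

Band width going east from -108.1° to -88.3°: ((-88.3 − -108.1) mod 360) = 19.8°.
Offset of -111.1° east of the west edge: ((-111.1 − -108.1) mod 360) = 357.0°.
357.0° > 19.8° ⇒ outside.

No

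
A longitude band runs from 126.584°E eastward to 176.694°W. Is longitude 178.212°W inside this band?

Yes

Band width going east from +126.584° to -176.694°: ((-176.694 − 126.584) mod 360) = 56.722°.
Offset of -178.212° east of the west edge: ((-178.212 − 126.584) mod 360) = 55.204°.
55.204° ≤ 56.722° ⇒ inside.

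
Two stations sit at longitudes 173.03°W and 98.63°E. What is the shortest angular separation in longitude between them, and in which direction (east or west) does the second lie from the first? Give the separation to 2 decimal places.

Raw difference: 98.63 − -173.03 = 271.66°.
Normalise into (−180°, 180°]: 271.66° − 360° = -88.34°.
Negative ⇒ the second point lies to the west; separation 88.34°.

88.34° west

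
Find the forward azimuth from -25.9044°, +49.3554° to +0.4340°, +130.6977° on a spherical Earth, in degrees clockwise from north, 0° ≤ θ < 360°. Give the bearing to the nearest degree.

86°

Δλ = 130.6977 − 49.3554 = 81.3423°.
θ = atan2( sin Δλ · cos φ₂ , cos φ₁ · sin φ₂ − sin φ₁ · cos φ₂ · cos Δλ )
  = atan2(0.98858, 0.07257) = 85.801° → normalised to [0°, 360°): 85.801°.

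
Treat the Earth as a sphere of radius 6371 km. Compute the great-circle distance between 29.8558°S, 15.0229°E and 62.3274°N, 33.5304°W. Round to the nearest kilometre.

Δλ = -33.5304 − 15.0229 = -48.5533°.
Δφ = 62.3274 − -29.8558 = 92.1832°.
a = sin²(Δφ/2) + cos φ₁ · cos φ₂ · sin²(Δλ/2) = 0.587133.
c = 2·atan2(√a, √(1−a)) = 1.74596 rad → d = 6371·c ≈ 11123.49 km.

11123 km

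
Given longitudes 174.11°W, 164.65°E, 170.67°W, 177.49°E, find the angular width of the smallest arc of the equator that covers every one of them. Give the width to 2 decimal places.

24.68°

Sort the longitudes: -174.11°, -170.67°, +164.65°, +177.49°.
Eastward gaps between consecutive values (wrapping around): 3.44°, 335.32°, 12.84°, 8.40°.
Largest gap = 335.32° ⇒ minimal covering band is its complement: 360° − 335.32° = 24.68°.
Band runs from +164.65° eastward to -170.67°, crossing the antimeridian.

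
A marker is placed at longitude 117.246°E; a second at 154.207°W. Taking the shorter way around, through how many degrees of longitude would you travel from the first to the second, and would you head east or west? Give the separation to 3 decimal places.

88.547° east

Raw difference: -154.207 − 117.246 = -271.453°.
Normalise into (−180°, 180°]: -271.453° + 360° = 88.547°.
Positive ⇒ the second point lies to the east; separation 88.547°.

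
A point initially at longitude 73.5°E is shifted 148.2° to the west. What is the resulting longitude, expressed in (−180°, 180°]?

Start at +73.5°; shift −148.2° → -74.7°.
-74.7° already lies in (−180°, 180°].

74.7°W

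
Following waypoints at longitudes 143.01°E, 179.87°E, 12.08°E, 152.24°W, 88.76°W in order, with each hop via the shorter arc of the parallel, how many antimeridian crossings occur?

Leg 1: +143.01° → +179.87°, shortest Δλ = 36.86° (east) — does not cross 180°.
Leg 2: +179.87° → +12.08°, shortest Δλ = -167.79° (west) — does not cross 180°.
Leg 3: +12.08° → -152.24°, shortest Δλ = -164.32° (west) — does not cross 180°.
Leg 4: -152.24° → -88.76°, shortest Δλ = 63.48° (east) — does not cross 180°.
Total crossings: 0.

0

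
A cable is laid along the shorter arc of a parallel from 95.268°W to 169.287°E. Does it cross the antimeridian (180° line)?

Yes

Naïve |169.287 − -95.268| = 264.555° > 180°, so the shorter arc goes the other way round — across 180°.
Signed shortest Δλ = ((169.287 − -95.268 + 180) mod 360) − 180 = -95.445°.
Going west by 95.445° from -95.268° passes through 180° before reaching +169.287°.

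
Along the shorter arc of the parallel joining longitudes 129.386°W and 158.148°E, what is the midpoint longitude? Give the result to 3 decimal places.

Signed shortest Δλ from -129.386° to +158.148° is -72.466°.
Midpoint longitude = -129.386° + (-72.466°)/2 = -129.386° − 36.233° = -165.619°.
(The naïve average (-129.386 + +158.148)/2 = 14.381° is on the wrong side of the globe.)

165.619°W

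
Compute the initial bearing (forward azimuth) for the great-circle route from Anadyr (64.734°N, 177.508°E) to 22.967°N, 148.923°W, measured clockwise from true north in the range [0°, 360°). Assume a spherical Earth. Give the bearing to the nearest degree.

Δλ = -148.923 − 177.508 = -326.431°; wrapped into (−180°, 180°]: 33.569°.
θ = atan2( sin Δλ · cos φ₂ , cos φ₁ · sin φ₂ − sin φ₁ · cos φ₂ · cos Δλ )
  = atan2(0.50911, -0.52723) = 136.002° → normalised to [0°, 360°): 136.002°.

136°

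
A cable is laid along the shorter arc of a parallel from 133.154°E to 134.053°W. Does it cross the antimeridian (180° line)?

Yes

Naïve |-134.053 − 133.154| = 267.207° > 180°, so the shorter arc goes the other way round — across 180°.
Signed shortest Δλ = ((-134.053 − 133.154 + 180) mod 360) − 180 = 92.793°.
Going east by 92.793° from +133.154° passes through 180° before reaching -134.053°.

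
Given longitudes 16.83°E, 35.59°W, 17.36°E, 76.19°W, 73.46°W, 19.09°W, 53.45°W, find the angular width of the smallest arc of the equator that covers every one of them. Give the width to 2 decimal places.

Sort the longitudes: -76.19°, -73.46°, -53.45°, -35.59°, -19.09°, +16.83°, +17.36°.
Eastward gaps between consecutive values (wrapping around): 2.73°, 20.01°, 17.86°, 16.50°, 35.92°, 0.53°, 266.45°.
Largest gap = 266.45° ⇒ minimal covering band is its complement: 360° − 266.45° = 93.55°.
Band runs from -76.19° eastward to +17.36°.

93.55°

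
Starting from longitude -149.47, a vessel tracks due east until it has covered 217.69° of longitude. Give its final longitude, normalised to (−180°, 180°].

Start at -149.47°; shift +217.69° → +68.22°.
+68.22° already lies in (−180°, 180°].

+68.22°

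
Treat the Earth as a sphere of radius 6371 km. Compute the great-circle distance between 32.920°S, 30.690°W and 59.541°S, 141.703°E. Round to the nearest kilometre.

9710 km

Δλ = 141.703 − -30.690 = 172.393°.
Δφ = -59.541 − -32.920 = -26.621°.
a = sin²(Δφ/2) + cos φ₁ · cos φ₂ · sin²(Δλ/2) = 0.476658.
c = 2·atan2(√a, √(1−a)) = 1.52410 rad → d = 6371·c ≈ 9710.01 km.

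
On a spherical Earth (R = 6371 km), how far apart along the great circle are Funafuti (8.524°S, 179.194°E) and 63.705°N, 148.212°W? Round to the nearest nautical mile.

Δλ = -148.212 − 179.194 = -327.406°; wrapped into (−180°, 180°]: 32.594°.
Δφ = 63.705 − -8.524 = 72.229°.
a = sin²(Δφ/2) + cos φ₁ · cos φ₂ · sin²(Δλ/2) = 0.381892.
c = 2·atan2(√a, √(1−a)) = 1.33233 rad → d = 6371·c ≈ 8488.25 km ≈ 4583.29 nmi.

4583 nmi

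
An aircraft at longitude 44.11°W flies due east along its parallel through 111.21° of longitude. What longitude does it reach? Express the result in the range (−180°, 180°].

67.10°E

Start at -44.11°; shift +111.21° → +67.10°.
+67.10° already lies in (−180°, 180°].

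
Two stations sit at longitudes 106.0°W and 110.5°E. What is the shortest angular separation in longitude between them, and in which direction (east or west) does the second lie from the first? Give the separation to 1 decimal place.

143.5° west

Raw difference: 110.5 − -106.0 = 216.5°.
Normalise into (−180°, 180°]: 216.5° − 360° = -143.5°.
Negative ⇒ the second point lies to the west; separation 143.5°.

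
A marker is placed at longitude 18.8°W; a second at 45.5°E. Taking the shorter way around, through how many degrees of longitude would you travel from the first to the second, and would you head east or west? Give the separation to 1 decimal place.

Raw difference: 45.5 − -18.8 = 64.3°.
Normalise into (−180°, 180°]: 64.3° stays 64.3°.
Positive ⇒ the second point lies to the east; separation 64.3°.

64.3° east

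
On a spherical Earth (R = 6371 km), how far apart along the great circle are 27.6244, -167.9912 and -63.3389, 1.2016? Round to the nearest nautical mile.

8622 nmi

Δλ = 1.2016 − -167.9912 = 169.1928°.
Δφ = -63.3389 − 27.6244 = -90.9633°.
a = sin²(Δφ/2) + cos φ₁ · cos φ₂ · sin²(Δλ/2) = 0.902442.
c = 2·atan2(√a, √(1−a)) = 2.50628 rad → d = 6371·c ≈ 15967.49 km ≈ 8621.76 nmi.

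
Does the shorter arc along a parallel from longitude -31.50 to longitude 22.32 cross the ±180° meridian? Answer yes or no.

Signed shortest Δλ = ((22.32 − -31.50 + 180) mod 360) − 180 = 53.82°.
Going east by 53.82° from -31.50° reaches +22.32° without touching 180°.

No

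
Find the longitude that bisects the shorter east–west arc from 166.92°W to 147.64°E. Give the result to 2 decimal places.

170.36°E

Signed shortest Δλ from -166.92° to +147.64° is -45.44°.
Midpoint longitude = -166.92° + (-45.44°)/2 = -166.92° − 22.72° = -189.64°.
Normalise into (−180°, 180°]: +170.36°.
(The naïve average (-166.92 + +147.64)/2 = -9.64° is on the wrong side of the globe.)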